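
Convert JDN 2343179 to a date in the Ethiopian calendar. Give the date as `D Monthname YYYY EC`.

The Gregorian equivalent of JDN 2343179 is 22 April 1703.
In the Ethiopian calendar that day is 16 Miyazya 1695 EC.

16 Miyazya 1695 EC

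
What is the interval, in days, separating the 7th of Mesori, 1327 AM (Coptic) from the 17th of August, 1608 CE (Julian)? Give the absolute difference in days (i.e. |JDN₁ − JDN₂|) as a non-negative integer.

1078

First date → JDN 2309687; second date → JDN 2308609.
The interval is |2309687 − 2308609| = 1078 days.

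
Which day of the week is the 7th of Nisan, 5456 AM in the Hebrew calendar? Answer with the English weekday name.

Equivalently 9 April 1696 Gregorian, JDN 2340611.
2340611 ≡ 0 (mod 7); counting from Monday = 0 gives Monday.

Monday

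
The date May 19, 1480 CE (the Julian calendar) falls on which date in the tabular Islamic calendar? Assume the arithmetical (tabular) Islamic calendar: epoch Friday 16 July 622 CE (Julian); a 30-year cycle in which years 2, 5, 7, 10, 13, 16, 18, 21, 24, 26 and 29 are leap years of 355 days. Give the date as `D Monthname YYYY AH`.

The source date corresponds to 28 May 1480 in the proleptic Gregorian calendar (JDN 2261767).
That day falls on 9 Rabi' al-Awwal 885 AH in the tabular Islamic calendar.

9 Rabi' al-Awwal 885 AH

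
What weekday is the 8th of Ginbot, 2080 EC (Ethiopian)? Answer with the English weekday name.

Equivalently 16 May 2088 Gregorian, JDN 2483823.
JDN 2483823 mod 7 = 6, and JDN 0 was a Monday, so this is a Sunday.

Sunday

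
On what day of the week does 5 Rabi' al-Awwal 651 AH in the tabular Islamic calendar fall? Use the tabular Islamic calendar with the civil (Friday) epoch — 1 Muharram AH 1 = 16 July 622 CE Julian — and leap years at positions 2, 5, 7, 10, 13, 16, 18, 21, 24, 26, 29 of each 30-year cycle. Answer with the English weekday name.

Equivalently 12 May 1253 Gregorian, JDN 2178841.
JDN 2178841 mod 7 = 0, and JDN 0 was a Monday, so this is a Monday.

Monday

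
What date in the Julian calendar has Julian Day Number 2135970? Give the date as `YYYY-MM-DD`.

JDN 2135970 is 27 December 1135 in the proleptic Gregorian calendar.
In the Julian calendar that day is 1135-12-20.

1135-12-20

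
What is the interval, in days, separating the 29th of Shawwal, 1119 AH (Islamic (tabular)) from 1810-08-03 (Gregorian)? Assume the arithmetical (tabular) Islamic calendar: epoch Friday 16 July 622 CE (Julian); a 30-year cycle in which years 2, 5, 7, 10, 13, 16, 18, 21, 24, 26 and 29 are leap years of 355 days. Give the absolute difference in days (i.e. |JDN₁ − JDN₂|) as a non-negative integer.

First date → JDN 2344916; second date → JDN 2382363.
The interval is |2344916 − 2382363| = 37447 days.

37447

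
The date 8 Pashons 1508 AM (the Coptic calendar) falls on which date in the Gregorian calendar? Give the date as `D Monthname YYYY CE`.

14 May 1792 CE

Both dates share Julian Day Number 2375709; in the Gregorian calendar that is 14 May 1792 CE.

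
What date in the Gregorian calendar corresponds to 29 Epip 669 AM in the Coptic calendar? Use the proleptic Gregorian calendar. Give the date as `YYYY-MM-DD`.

0953-07-28

Julian Day Number of the source date = 2069345.
Converting JDN 2069345 to the Gregorian calendar gives 28 July 953 CE.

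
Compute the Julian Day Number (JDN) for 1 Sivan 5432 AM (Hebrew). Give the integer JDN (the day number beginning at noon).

2331893

In the Gregorian calendar the same day is 27 May 1672.
JDN 2400001 is 17 November 1858 CE (Gregorian), MJD 0; the target day is −68108 days from there, so JDN = 2331893.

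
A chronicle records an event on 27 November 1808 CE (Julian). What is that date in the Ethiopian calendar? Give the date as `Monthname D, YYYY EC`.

The source date corresponds to 9 December 1808 in the Gregorian calendar (JDN 2381761).
That day falls on 1 Tahsas 1801 EC in the Ethiopian calendar.

Tahsas 1, 1801 EC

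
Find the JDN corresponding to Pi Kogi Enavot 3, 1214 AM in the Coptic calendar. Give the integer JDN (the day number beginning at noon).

In the proleptic Gregorian calendar the same day is 4 September 1498.
JDN 2451545 is 1 January 2000 CE (Gregorian); the target day is −183105 days from there, so JDN = 2268440.

2268440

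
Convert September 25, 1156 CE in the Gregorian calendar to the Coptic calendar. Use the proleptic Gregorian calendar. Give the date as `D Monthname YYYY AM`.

Both dates share Julian Day Number 2143548; in the Coptic calendar that is 21 Thout 873 AM.

21 Thout 873 AM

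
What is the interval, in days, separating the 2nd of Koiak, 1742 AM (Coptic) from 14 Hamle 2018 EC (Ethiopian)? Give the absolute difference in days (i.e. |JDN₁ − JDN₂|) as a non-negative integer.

222

First date → JDN 2461021; second date → JDN 2461243.
The interval is |2461021 − 2461243| = 222 days.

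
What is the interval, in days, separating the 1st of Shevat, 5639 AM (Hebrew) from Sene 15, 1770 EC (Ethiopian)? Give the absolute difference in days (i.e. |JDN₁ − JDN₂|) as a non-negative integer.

36743

JDN of the first date = 2407375.
JDN of the second date = 2370632.
|2370632 − 2407375| = 36743.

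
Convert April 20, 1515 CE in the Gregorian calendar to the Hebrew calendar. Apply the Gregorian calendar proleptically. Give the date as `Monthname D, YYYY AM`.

Both dates share Julian Day Number 2274511; in the Hebrew calendar that is 25 Nisan 5275 AM.

Nisan 25, 5275 AM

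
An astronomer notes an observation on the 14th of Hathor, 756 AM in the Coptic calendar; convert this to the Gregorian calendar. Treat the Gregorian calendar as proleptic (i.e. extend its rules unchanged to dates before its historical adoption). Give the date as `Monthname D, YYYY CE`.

November 17, 1039 CE

Julian Day Number of the source date = 2100867.
Converting JDN 2100867 to the Gregorian calendar gives 17 November 1039 CE.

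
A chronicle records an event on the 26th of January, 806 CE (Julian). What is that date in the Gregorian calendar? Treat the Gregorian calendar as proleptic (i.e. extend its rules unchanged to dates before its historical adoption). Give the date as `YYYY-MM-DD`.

0806-01-30

The Julian–Gregorian offset here is 4 days (Julian trailing).
26 January 806 Julian + 4 days → 30 January 806 Gregorian.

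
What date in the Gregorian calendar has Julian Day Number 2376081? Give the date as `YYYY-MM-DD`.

Counting from JDN 2299161 = 15 Oct 1582 gives an offset of 76920 days.

1793-05-21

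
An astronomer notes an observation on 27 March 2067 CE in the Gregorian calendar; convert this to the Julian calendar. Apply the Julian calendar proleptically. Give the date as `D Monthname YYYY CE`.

14 March 2067 CE

For dates in this range the Gregorian date is 13 days ahead of the Julian.
27 March 2067 Gregorian − 13 days → 14 March 2067 Julian.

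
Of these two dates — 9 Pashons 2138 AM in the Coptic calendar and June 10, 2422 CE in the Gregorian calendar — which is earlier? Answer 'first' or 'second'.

Converting both to JDN: 2605817 vs 2605838; the smaller is the first.

first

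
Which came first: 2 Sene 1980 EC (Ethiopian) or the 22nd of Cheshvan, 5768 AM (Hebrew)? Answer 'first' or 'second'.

First date → JDN 2447322; second date → JDN 2454408.
JDN 2447322 < JDN 2454408, so the first date is earlier.

first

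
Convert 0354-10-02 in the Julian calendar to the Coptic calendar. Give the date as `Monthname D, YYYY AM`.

Paopi 5, 71 AM

The source date corresponds to 3 October 354 in the proleptic Gregorian calendar (JDN 1850631).
That day falls on 5 Paopi 71 AM in the Coptic calendar.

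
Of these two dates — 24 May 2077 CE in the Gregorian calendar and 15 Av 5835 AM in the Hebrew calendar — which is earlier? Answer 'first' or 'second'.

The two dates have Julian Day Numbers 2479813 and 2479146 respectively.
Since 2479146 < 2479813, the second date comes first.

second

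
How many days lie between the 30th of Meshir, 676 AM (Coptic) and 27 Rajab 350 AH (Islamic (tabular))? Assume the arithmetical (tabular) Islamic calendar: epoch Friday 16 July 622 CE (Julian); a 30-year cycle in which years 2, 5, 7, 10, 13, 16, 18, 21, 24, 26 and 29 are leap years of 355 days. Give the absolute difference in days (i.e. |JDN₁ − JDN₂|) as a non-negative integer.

First date → JDN 2071753; second date → JDN 2072317.
The interval is |2071753 − 2072317| = 564 days.

564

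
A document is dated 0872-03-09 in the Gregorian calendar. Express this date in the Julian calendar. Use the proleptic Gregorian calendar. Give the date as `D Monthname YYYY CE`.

The Julian–Gregorian offset here is 4 days (Julian trailing).
9 March 872 Gregorian − 4 days → 5 March 872 Julian.

5 March 872 CE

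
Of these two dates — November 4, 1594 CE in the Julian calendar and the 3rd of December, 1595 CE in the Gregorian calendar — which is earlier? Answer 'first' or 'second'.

first

First date → JDN 2303574; second date → JDN 2303958.
JDN 2303574 < JDN 2303958, so the first date is earlier.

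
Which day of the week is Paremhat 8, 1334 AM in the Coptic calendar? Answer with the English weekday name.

This is JDN 2312095 (14 March 1618 Gregorian).
JDN 2312095 mod 7 = 2, and JDN 0 was a Monday, so this is a Wednesday.

Wednesday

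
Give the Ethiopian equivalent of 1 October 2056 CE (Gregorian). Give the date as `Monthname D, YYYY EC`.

Julian Day Number of the source date = 2472273.
Converting JDN 2472273 to the Ethiopian calendar gives 21 Meskerem 2049 EC.

Meskerem 21, 2049 EC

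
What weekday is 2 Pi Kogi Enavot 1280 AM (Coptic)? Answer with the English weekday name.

Friday

This is JDN 2292546 (4 September 1564 Gregorian).
JDN 2292546 mod 7 = 4, and JDN 0 was a Monday, so this is a Friday.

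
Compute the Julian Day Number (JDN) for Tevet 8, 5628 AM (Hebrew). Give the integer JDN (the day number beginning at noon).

Equivalently 3 January 1868 (Gregorian).
JDN 2451545 is 1 January 2000 CE (Gregorian); the target day is −48210 days from there, so JDN = 2403335.

2403335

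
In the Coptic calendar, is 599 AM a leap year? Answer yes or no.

599 mod 4 = 3; in the Coptic calendar a year is leap when year mod 4 = 3, so it is a leap year.

yes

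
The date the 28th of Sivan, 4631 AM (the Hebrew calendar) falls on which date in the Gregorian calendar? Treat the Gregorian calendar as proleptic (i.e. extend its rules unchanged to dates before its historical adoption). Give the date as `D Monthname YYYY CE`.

Both dates share Julian Day Number 2039362; in the Gregorian calendar that is 25 June 871 CE.

25 June 871 CE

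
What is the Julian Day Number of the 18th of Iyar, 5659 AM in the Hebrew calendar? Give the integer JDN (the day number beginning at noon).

In the Gregorian calendar the same day is 28 April 1899.
JDN 2451545 is 1 January 2000 CE (Gregorian); the target day is −36772 days from there, so JDN = 2414773.

2414773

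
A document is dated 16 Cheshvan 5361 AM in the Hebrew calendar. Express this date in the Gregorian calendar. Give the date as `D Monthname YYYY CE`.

Julian Day Number of the source date = 2305745.
Converting JDN 2305745 to the Gregorian calendar gives 24 October 1600 CE.

24 October 1600 CE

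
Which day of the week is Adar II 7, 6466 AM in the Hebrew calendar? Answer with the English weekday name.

Equivalently 15 March 2706 Gregorian, JDN 2709479.
Since JDN mod 7 = 3 (0 = Monday), the day is Thursday.

Thursday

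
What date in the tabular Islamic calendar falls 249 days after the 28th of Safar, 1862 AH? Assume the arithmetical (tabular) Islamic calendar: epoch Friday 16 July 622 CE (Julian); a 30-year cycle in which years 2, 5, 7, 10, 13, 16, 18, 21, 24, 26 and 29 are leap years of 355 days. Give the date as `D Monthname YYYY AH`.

12 Dhu al-Qa'dah 1862 AH

JDN of the 28th of Safar, 1862 AH = 2607973.
2607973 + 249 = 2608222.
JDN 2608222 in the tabular Islamic calendar is 12 Dhu al-Qa'dah 1862 AH.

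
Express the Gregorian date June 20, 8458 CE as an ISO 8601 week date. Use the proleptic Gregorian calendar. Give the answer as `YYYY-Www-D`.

8458-W25-4

The weekday is Thursday (ISO weekday 4).
That Thursday belongs to ISO week 25 of ISO year 8458.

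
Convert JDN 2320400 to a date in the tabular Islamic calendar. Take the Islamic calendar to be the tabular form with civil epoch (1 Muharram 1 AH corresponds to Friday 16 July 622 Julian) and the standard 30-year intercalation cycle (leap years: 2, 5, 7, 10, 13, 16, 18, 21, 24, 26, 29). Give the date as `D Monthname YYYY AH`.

23 Sha'ban 1050 AH

JDN 2320400 is 8 December 1640 in the Gregorian calendar.
In the tabular Islamic calendar that day is 23 Sha'ban 1050 AH.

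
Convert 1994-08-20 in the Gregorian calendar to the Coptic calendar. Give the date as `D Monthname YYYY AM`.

Both dates share Julian Day Number 2449585; in the Coptic calendar that is 14 Mesori 1710 AM.

14 Mesori 1710 AM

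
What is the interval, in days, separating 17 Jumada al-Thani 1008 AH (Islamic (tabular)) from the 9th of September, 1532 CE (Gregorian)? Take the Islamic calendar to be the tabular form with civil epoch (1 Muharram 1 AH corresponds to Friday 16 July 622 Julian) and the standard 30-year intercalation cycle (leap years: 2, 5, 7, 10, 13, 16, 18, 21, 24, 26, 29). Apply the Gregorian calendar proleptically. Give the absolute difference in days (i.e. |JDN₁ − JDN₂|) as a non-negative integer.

JDN of the first date = 2305451.
JDN of the second date = 2280863.
|2280863 − 2305451| = 24588.

24588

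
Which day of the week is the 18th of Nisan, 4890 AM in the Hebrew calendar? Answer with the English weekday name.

This is JDN 2133879 (6 April 1130 Gregorian).
JDN 2133879 mod 7 = 6, and JDN 0 was a Monday, so this is a Sunday.

Sunday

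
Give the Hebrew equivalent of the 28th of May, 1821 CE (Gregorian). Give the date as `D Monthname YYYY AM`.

26 Iyar 5581 AM

Both dates share Julian Day Number 2386314; in the Hebrew calendar that is 26 Iyar 5581 AM.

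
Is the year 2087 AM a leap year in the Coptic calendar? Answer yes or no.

2087 mod 4 = 3; in the Coptic calendar a year is leap when year mod 4 = 3, so it is a leap year.

yes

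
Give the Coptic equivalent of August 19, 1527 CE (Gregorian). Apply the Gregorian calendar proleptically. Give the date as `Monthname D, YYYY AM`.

Julian Day Number of the source date = 2279015.
Converting JDN 2279015 to the Coptic calendar gives 16 Mesori 1243 AM.

Mesori 16, 1243 AM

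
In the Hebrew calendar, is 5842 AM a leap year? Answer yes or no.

Hebrew year 5842 is year 9 of its 19-year Metonic cycle; leap years are at positions 3, 6, 8, 11, 14, 17, 19, so it is a common year (12 months).

no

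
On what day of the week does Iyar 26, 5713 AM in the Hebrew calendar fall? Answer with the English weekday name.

Monday

Equivalently 11 May 1953 Gregorian, JDN 2434509.
JDN 2434509 mod 7 = 0, and JDN 0 was a Monday, so this is a Monday.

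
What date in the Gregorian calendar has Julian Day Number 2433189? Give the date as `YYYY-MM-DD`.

JDN 2451545 is 1 Jan 2000; 2433189 is −18356 days from there.

1949-09-29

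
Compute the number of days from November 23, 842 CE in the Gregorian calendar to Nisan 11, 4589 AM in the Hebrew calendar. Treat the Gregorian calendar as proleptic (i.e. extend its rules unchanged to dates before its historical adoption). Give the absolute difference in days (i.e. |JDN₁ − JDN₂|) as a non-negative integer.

4993

JDN of the first date = 2028921.
JDN of the second date = 2023928.
|2023928 − 2028921| = 4993.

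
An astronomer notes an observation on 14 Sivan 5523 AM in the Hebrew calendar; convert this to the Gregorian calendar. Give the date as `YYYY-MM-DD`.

Julian Day Number of the source date = 2365128.
Converting JDN 2365128 to the Gregorian calendar gives 26 May 1763 CE.

1763-05-26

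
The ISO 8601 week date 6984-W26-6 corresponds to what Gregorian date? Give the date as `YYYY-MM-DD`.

ISO week 1 of 6984 is the week containing the first Thursday of 6984.
Week 26, day 6 (Saturday) lands on 6984-06-26.

6984-06-26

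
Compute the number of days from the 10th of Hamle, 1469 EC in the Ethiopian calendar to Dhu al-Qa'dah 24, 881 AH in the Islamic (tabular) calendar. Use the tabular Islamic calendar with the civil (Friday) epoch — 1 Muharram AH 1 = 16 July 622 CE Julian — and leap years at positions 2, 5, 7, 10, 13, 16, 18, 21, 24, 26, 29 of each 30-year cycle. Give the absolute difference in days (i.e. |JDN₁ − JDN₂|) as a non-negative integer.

JDN of the first date = 2260717.
JDN of the second date = 2260601.
|2260601 − 2260717| = 116.

116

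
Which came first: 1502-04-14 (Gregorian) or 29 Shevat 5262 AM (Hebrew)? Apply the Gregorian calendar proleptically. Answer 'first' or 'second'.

second

First date → JDN 2269757; second date → JDN 2269701.
JDN 2269701 < JDN 2269757, so the second date is earlier.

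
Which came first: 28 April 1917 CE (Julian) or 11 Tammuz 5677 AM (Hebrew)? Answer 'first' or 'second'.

first

First date → JDN 2421360; second date → JDN 2421411.
JDN 2421360 < JDN 2421411, so the first date is earlier.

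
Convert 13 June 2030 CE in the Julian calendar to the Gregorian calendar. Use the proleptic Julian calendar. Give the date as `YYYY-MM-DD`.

2030-06-26

For dates in this range the Gregorian date is 13 days ahead of the Julian.
13 June 2030 Julian + 13 days → 26 June 2030 Gregorian.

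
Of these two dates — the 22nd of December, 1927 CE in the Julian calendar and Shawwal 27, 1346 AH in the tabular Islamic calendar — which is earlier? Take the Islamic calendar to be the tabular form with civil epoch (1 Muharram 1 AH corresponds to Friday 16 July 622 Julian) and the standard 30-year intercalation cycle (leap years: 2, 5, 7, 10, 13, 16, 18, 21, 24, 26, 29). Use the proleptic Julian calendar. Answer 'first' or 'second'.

first

First date → JDN 2425250; second date → JDN 2425355.
JDN 2425250 < JDN 2425355, so the first date is earlier.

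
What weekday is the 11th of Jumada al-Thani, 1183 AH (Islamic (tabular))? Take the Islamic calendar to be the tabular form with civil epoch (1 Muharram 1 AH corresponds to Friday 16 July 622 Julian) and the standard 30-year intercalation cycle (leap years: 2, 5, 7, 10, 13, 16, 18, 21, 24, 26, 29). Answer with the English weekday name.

Thursday

This is JDN 2367459 (12 October 1769 Gregorian).
JDN 2367459 mod 7 = 3, and JDN 0 was a Monday, so this is a Thursday.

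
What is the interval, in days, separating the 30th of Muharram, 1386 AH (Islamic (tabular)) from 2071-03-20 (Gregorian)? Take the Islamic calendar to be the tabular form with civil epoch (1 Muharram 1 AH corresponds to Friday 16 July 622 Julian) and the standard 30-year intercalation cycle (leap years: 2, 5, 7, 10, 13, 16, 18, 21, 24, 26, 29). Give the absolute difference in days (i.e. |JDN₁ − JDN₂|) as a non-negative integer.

JDN of the first date = 2439267.
JDN of the second date = 2477556.
|2477556 − 2439267| = 38289.

38289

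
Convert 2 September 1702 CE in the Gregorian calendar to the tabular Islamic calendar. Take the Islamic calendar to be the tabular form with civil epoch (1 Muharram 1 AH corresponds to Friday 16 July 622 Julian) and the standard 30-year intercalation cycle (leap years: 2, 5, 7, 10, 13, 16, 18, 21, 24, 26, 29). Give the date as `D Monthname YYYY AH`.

9 Rabi' al-Thani 1114 AH

Julian Day Number of the source date = 2342947.
Converting JDN 2342947 to the tabular Islamic calendar gives 9 Rabi' al-Thani 1114 AH.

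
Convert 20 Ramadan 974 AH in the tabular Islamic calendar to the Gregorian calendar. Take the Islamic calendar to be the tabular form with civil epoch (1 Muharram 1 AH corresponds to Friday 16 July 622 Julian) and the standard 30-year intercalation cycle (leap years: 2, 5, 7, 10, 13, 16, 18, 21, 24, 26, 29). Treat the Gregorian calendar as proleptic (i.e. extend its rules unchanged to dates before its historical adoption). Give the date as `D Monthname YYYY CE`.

Julian Day Number of the source date = 2293494.
Converting JDN 2293494 to the Gregorian calendar gives 10 April 1567 CE.

10 April 1567 CE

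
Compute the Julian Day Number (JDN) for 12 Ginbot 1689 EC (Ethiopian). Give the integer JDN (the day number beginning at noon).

Equivalently 17 May 1697 (Gregorian).
JDN 2299161 is 15 October 1582 CE (Gregorian); the target day is +41853 days from there, so JDN = 2341014.

2341014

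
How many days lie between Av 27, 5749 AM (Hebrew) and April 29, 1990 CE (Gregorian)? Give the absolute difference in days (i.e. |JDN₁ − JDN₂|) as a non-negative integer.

First date → JDN 2447767; second date → JDN 2448011.
The interval is |2447767 − 2448011| = 244 days.

244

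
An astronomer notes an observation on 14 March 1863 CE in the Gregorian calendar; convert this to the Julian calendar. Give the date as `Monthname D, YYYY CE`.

The Julian–Gregorian offset here is 12 days (Julian trailing).
14 March 1863 Gregorian − 12 days → 2 March 1863 Julian.

March 2, 1863 CE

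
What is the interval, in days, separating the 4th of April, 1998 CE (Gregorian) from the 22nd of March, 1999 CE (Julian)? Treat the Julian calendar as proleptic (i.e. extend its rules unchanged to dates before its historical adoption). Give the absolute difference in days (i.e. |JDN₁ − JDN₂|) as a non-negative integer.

First date → JDN 2450908; second date → JDN 2451273.
The interval is |2450908 − 2451273| = 365 days.

365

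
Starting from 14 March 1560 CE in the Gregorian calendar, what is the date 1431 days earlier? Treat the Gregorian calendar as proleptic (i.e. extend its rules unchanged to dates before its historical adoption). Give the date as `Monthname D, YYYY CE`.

JDN of 14 March 1560 CE = 2290911.
2290911 − 1431 = 2289480.
JDN 2289480 in the Gregorian calendar is April 13, 1556 CE.

April 13, 1556 CE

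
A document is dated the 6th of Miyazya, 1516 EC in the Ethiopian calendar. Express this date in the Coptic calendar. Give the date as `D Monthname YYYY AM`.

Both dates share Julian Day Number 2277790; in the Coptic calendar that is 6 Parmouti 1240 AM.

6 Parmouti 1240 AM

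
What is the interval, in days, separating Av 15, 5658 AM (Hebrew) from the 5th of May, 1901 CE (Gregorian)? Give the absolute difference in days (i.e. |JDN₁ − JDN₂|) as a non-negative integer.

1005

JDN of the first date = 2414505.
JDN of the second date = 2415510.
|2415510 − 2414505| = 1005.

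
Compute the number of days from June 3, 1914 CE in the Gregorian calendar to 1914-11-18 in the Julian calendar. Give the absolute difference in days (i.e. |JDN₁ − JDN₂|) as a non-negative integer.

181

First date → JDN 2420287; second date → JDN 2420468.
The interval is |2420287 − 2420468| = 181 days.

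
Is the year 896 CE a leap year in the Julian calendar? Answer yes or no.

yes

896 mod 4 = 0, so it is a leap year in the Julian calendar.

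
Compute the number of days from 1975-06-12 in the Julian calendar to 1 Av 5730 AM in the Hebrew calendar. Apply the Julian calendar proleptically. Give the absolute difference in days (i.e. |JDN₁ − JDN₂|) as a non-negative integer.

First date → JDN 2442589; second date → JDN 2440802.
The interval is |2442589 − 2440802| = 1787 days.

1787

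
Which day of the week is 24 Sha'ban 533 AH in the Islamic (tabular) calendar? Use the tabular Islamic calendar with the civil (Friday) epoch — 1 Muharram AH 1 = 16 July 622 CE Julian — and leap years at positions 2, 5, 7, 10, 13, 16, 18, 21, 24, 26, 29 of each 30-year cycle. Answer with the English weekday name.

Wednesday

This is JDN 2137193 (3 May 1139 Gregorian).
2137193 ≡ 2 (mod 7); counting from Monday = 0 gives Wednesday.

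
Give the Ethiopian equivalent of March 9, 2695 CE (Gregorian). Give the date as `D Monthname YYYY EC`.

25 Yekatit 2687 EC

Julian Day Number of the source date = 2705456.
Converting JDN 2705456 to the Ethiopian calendar gives 25 Yekatit 2687 EC.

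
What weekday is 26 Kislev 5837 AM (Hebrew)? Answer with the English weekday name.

Tuesday

Equivalently 22 December 2076 Gregorian, JDN 2479660.
Since JDN mod 7 = 1 (0 = Monday), the day is Tuesday.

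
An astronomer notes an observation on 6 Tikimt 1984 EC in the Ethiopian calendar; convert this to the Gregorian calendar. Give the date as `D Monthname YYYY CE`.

17 October 1991 CE

Both dates share Julian Day Number 2448547; in the Gregorian calendar that is 17 October 1991 CE.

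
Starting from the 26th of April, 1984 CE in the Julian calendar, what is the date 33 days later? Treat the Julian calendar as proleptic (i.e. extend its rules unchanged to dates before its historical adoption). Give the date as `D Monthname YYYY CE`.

29 May 1984 CE

The starting date is JDN 2445830; 2445830 + 33 = 2445863.
JDN 2445863 corresponds to 29 May 1984 CE.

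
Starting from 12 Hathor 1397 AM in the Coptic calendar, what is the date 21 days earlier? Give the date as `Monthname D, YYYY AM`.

Paopi 21, 1397 AM

Counting 21 days back from JDN 2334990 reaches JDN 2334969, which is Paopi 21, 1397 AM.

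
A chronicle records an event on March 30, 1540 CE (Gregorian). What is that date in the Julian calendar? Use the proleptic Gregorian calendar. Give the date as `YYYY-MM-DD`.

1540-03-20

The Julian–Gregorian offset here is 10 days (Julian trailing).
30 March 1540 Gregorian − 10 days → 20 March 1540 Julian.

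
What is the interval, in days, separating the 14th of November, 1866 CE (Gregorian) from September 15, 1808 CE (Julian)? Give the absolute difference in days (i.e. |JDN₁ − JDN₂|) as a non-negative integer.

First date → JDN 2402920; second date → JDN 2381688.
The interval is |2402920 − 2381688| = 21232 days.

21232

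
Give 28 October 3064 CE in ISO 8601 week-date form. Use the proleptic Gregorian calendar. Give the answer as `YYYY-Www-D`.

The weekday is Friday (ISO weekday 5).
That Friday belongs to ISO week 43 of ISO year 3064.

3064-W43-5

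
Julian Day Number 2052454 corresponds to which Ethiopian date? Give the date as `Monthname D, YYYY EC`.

Miyazya 30, 899 EC

The proleptic Gregorian equivalent of JDN 2052454 is 30 April 907.
In the Ethiopian calendar that day is Miyazya 30, 899 EC.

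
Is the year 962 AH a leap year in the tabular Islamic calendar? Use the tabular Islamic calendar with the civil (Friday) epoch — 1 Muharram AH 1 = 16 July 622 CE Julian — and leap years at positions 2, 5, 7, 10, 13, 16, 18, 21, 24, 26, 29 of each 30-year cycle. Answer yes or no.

Year 962 AH is year 2 of its 30-year cycle; leap positions are 2, 5, 7, 10, 13, 16, 18, 21, 24, 26, 29, so it is a leap year (355 days).

yes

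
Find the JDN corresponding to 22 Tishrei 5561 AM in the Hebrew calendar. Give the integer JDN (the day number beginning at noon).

Equivalently 11 October 1800 (Gregorian).
JDN 2400001 is 17 November 1858 CE (Gregorian), MJD 0; the target day is −21221 days from there, so JDN = 2378780.

2378780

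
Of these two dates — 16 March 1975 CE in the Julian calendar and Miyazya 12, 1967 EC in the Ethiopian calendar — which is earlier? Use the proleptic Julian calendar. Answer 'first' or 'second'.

The two dates have Julian Day Numbers 2442501 and 2442523 respectively.
Since 2442501 < 2442523, the first date comes first.

first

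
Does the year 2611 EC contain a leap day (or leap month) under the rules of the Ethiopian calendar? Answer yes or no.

yes

2611 mod 4 = 3; in the Ethiopian calendar a year is leap when year mod 4 = 3, so it is a leap year.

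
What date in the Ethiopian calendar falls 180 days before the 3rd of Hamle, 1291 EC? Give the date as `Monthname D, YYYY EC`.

Counting 180 days back from JDN 2195695 reaches JDN 2195515, which is Tir 3, 1291 EC.

Tir 3, 1291 EC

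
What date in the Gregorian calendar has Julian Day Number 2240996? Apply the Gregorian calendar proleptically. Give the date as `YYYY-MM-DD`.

JDN 2451545 is 1 Jan 2000; 2240996 is −210549 days from there.

1423-07-16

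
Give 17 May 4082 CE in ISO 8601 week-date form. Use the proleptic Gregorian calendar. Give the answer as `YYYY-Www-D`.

4082-W20-7

The weekday is Sunday (ISO weekday 7).
That Sunday belongs to ISO week 20 of ISO year 4082.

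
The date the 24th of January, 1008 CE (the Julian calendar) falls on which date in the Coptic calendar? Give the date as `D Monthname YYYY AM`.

Both dates share Julian Day Number 2089253; in the Coptic calendar that is 28 Tobi 724 AM.

28 Tobi 724 AM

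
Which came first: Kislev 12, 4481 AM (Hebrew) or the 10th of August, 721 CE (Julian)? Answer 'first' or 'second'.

Converting both to JDN: 1984359 vs 1984625; the smaller is the first.

first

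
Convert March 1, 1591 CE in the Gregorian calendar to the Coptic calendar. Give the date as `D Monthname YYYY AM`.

Both dates share Julian Day Number 2302220; in the Coptic calendar that is 25 Meshir 1307 AM.

25 Meshir 1307 AM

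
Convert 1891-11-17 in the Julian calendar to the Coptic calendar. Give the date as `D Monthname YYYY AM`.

20 Hathor 1608 AM

Julian Day Number of the source date = 2412066.
Converting JDN 2412066 to the Coptic calendar gives 20 Hathor 1608 AM.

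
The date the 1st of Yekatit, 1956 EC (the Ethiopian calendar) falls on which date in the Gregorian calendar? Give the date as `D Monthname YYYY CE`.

Julian Day Number of the source date = 2438435.
Converting JDN 2438435 to the Gregorian calendar gives 9 February 1964 CE.

9 February 1964 CE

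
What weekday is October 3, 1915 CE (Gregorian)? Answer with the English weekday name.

Since JDN mod 7 = 6 (0 = Monday), the day is Sunday.

Sunday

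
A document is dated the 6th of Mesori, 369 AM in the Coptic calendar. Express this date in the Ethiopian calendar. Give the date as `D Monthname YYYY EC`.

6 Nehase 645 EC

Both dates share Julian Day Number 1959777; in the Ethiopian calendar that is 6 Nehase 645 EC.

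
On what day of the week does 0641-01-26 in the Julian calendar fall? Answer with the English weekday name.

Friday

This is JDN 1955209 (29 January 641 Gregorian).
JDN 1955209 mod 7 = 4, and JDN 0 was a Monday, so this is a Friday.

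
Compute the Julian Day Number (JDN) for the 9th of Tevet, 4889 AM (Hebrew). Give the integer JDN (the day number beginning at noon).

In the proleptic Gregorian calendar the same day is 10 December 1128.
JDN 2451545 is 1 January 2000 CE (Gregorian); the target day is −318148 days from there, so JDN = 2133397.

2133397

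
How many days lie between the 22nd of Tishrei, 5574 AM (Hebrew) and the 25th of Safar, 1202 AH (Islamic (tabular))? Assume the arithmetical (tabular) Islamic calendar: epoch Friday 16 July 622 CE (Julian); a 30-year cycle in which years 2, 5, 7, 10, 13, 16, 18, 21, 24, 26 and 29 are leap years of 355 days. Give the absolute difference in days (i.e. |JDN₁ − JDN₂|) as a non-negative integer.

9445

First date → JDN 2383533; second date → JDN 2374088.
The interval is |2383533 − 2374088| = 9445 days.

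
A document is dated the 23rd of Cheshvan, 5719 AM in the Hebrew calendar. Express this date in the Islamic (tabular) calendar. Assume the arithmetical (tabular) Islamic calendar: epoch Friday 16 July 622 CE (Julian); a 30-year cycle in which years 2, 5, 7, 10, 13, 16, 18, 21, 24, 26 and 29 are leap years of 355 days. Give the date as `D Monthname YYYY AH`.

23 Rabi' al-Thani 1378 AH

Julian Day Number of the source date = 2436514.
Converting JDN 2436514 to the tabular Islamic calendar gives 23 Rabi' al-Thani 1378 AH.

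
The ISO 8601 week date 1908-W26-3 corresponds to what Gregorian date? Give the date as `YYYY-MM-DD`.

ISO week 1 of 1908 is the week containing the first Thursday of 1908.
Week 26, day 3 (Wednesday) lands on 1908-06-24.

1908-06-24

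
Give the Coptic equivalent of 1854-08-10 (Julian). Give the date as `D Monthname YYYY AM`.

17 Mesori 1570 AM

The source date corresponds to 22 August 1854 in the Gregorian calendar (JDN 2398453).
That day falls on 17 Mesori 1570 AM in the Coptic calendar.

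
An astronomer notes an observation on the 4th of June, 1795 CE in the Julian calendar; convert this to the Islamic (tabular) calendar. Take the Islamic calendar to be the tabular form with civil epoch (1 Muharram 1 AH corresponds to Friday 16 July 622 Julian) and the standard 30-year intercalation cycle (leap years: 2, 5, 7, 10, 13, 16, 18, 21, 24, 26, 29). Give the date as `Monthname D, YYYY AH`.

Dhu al-Qa'dah 27, 1209 AH

Julian Day Number of the source date = 2376836.
Converting JDN 2376836 to the tabular Islamic calendar gives 27 Dhu al-Qa'dah 1209 AH.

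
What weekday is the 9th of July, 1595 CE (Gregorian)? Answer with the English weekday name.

Since JDN mod 7 = 6 (0 = Monday), the day is Sunday.

Sunday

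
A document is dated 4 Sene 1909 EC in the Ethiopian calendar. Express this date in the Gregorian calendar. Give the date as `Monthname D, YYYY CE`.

Both dates share Julian Day Number 2421391; in the Gregorian calendar that is 11 June 1917 CE.

June 11, 1917 CE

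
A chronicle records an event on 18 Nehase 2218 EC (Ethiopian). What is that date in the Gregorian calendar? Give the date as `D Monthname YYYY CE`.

Both dates share Julian Day Number 2534327; in the Gregorian calendar that is 26 August 2226 CE.

26 August 2226 CE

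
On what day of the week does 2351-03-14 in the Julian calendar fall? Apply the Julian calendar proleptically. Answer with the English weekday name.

This is JDN 2579833 (30 March 2351 Gregorian).
JDN 2579833 mod 7 = 4, and JDN 0 was a Monday, so this is a Friday.

Friday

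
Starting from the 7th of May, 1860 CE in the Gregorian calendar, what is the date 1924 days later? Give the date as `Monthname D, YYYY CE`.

JDN of the 7th of May, 1860 CE = 2400538.
2400538 + 1924 = 2402462.
JDN 2402462 in the Gregorian calendar is August 13, 1865 CE.

August 13, 1865 CE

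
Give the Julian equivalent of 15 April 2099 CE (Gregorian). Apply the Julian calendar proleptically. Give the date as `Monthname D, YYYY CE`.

For dates in this range the Gregorian date is 13 days ahead of the Julian.
15 April 2099 Gregorian − 13 days → 2 April 2099 Julian.

April 2, 2099 CE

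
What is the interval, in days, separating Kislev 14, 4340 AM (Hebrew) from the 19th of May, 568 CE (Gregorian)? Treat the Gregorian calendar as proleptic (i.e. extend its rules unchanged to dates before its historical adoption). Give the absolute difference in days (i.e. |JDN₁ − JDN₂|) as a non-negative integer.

First date → JDN 1932860; second date → JDN 1928657.
The interval is |1932860 − 1928657| = 4203 days.

4203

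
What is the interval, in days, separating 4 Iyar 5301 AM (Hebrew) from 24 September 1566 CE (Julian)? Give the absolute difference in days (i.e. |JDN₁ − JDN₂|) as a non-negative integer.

9277

JDN of the first date = 2284029.
JDN of the second date = 2293306.
|2293306 − 2284029| = 9277.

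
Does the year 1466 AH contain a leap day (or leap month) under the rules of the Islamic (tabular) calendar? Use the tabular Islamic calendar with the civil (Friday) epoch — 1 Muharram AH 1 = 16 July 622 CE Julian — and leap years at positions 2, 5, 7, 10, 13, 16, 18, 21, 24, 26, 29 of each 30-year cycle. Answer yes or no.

Year 1466 AH is year 26 of its 30-year cycle; leap positions are 2, 5, 7, 10, 13, 16, 18, 21, 24, 26, 29, so it is a leap year (355 days).

yes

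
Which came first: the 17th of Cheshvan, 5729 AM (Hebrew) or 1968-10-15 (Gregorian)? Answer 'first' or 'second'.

The two dates have Julian Day Numbers 2440169 and 2440145 respectively.
Since 2440145 < 2440169, the second date comes first.

second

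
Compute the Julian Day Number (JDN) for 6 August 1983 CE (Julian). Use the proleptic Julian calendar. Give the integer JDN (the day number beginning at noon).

2445566

Equivalently 19 August 1983 (Gregorian).
JDN 2299161 is 15 October 1582 CE (Gregorian); the target day is +146405 days from there, so JDN = 2445566.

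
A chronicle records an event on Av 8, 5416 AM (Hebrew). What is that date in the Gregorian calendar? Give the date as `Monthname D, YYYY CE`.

July 29, 1656 CE

Julian Day Number of the source date = 2326112.
Converting JDN 2326112 to the Gregorian calendar gives 29 July 1656 CE.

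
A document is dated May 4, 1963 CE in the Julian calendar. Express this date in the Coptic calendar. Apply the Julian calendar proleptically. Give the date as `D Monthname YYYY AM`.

Julian Day Number of the source date = 2438167.
Converting JDN 2438167 to the Coptic calendar gives 9 Pashons 1679 AM.

9 Pashons 1679 AM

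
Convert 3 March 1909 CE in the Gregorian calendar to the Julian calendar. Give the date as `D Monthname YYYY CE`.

18 February 1909 CE

The Julian–Gregorian offset here is 13 days (Julian trailing).
3 March 1909 Gregorian − 13 days → 18 February 1909 Julian.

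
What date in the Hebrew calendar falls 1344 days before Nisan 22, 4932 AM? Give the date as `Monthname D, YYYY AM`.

Elul 7, 4928 AM

The starting date is JDN 2149239; 2149239 − 1344 = 2147895.
JDN 2147895 corresponds to Elul 7, 4928 AM.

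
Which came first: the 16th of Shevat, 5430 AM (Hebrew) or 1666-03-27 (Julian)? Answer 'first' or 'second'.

The two dates have Julian Day Numbers 2331052 and 2329650 respectively.
Since 2329650 < 2331052, the second date comes first.

second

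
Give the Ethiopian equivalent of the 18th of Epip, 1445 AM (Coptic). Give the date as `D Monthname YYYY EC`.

Both dates share Julian Day Number 2352768; in the Ethiopian calendar that is 18 Hamle 1721 EC.

18 Hamle 1721 EC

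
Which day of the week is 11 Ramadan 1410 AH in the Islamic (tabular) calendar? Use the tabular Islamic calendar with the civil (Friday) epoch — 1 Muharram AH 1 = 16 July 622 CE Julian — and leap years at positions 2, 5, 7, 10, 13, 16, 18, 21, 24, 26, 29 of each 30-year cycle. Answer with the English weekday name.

In the Gregorian calendar this is 7 April 1990 (JDN 2447989).
Since JDN mod 7 = 5 (0 = Monday), the day is Saturday.

Saturday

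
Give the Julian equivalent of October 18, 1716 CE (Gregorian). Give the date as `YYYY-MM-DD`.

At this point the Julian calendar is 11 days behind the Gregorian.
18 October 1716 Gregorian − 11 days → 7 October 1716 Julian.

1716-10-07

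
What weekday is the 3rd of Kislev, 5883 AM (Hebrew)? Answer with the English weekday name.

Wednesday

This is JDN 2496440 (2 December 2122 Gregorian).
JDN 2496440 mod 7 = 2, and JDN 0 was a Monday, so this is a Wednesday.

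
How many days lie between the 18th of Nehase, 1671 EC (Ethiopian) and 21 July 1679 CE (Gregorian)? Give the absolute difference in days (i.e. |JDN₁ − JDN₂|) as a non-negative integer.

JDN of the first date = 2334535.
JDN of the second date = 2334504.
|2334504 − 2334535| = 31.

31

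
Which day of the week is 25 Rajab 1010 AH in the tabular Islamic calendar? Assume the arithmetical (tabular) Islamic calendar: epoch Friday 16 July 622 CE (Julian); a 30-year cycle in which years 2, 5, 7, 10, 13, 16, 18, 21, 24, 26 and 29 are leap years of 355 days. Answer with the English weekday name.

Saturday

This is JDN 2306197 (19 January 1602 Gregorian).
Since JDN mod 7 = 5 (0 = Monday), the day is Saturday.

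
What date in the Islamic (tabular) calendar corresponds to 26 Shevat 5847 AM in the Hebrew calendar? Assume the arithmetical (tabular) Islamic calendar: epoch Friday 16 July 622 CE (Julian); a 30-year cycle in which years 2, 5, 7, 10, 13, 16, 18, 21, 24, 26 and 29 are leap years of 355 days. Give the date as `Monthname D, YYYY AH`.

Julian Day Number of the source date = 2483350.
Converting JDN 2483350 to the tabular Islamic calendar gives 24 Jumada al-Thani 1510 AH.

Jumada al-Thani 24, 1510 AH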